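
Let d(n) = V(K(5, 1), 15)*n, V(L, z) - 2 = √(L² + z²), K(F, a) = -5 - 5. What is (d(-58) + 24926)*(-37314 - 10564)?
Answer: -1187853180 + 13884620*√13 ≈ -1.1378e+9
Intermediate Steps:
K(F, a) = -10
V(L, z) = 2 + √(L² + z²)
d(n) = n*(2 + 5*√13) (d(n) = (2 + √((-10)² + 15²))*n = (2 + √(100 + 225))*n = (2 + √325)*n = (2 + 5*√13)*n = n*(2 + 5*√13))
(d(-58) + 24926)*(-37314 - 10564) = (-58*(2 + 5*√13) + 24926)*(-37314 - 10564) = ((-116 - 290*√13) + 24926)*(-47878) = (24810 - 290*√13)*(-47878) = -1187853180 + 13884620*√13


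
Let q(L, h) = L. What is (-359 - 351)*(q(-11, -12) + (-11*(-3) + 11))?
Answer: -23430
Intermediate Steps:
(-359 - 351)*(q(-11, -12) + (-11*(-3) + 11)) = (-359 - 351)*(-11 + (-11*(-3) + 11)) = -710*(-11 + (33 + 11)) = -710*(-11 + 44) = -710*33 = -23430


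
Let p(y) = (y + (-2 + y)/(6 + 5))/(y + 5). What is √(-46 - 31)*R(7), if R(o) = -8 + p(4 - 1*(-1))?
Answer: -411*I*√77/55 ≈ -65.573*I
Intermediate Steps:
p(y) = (-2/11 + 12*y/11)/(5 + y) (p(y) = (y + (-2 + y)/11)/(5 + y) = (y + (-2 + y)*(1/11))/(5 + y) = (y + (-2/11 + y/11))/(5 + y) = (-2/11 + 12*y/11)/(5 + y))
R(o) = -411/55 (R(o) = -8 + 2*(-1 + 6*(4 - 1*(-1)))/(11*(5 + (4 - 1*(-1)))) = -8 + 2*(-1 + 6*(4 + 1))/(11*(5 + (4 + 1))) = -8 + 2*(-1 + 6*5)/(11*(5 + 5)) = -8 + (2/11)*(-1 + 30)/10 = -8 + (2/11)*(⅒)*29 = -8 + 29/55 = -411/55)
√(-46 - 31)*R(7) = √(-46 - 31)*(-411/55) = √(-77)*(-411/55) = (I*√77)*(-411/55) = -411*I*√77/55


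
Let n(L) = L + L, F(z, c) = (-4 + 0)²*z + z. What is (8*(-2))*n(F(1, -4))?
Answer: -544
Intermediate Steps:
F(z, c) = 17*z (F(z, c) = (-4)²*z + z = 16*z + z = 17*z)
n(L) = 2*L
(8*(-2))*n(F(1, -4)) = (8*(-2))*(2*(17*1)) = -32*17 = -16*34 = -544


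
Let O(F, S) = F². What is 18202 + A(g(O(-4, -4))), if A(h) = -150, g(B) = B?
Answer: 18052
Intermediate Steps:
18202 + A(g(O(-4, -4))) = 18202 - 150 = 18052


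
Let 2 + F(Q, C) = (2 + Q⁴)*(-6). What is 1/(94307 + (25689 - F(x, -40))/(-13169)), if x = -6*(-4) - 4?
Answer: 13169/1240943180 ≈ 1.0612e-5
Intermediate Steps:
x = 20 (x = 24 - 4 = 20)
F(Q, C) = -14 - 6*Q⁴ (F(Q, C) = -2 + (2 + Q⁴)*(-6) = -2 + (-12 - 6*Q⁴) = -14 - 6*Q⁴)
1/(94307 + (25689 - F(x, -40))/(-13169)) = 1/(94307 + (25689 - (-14 - 6*20⁴))/(-13169)) = 1/(94307 + (25689 - (-14 - 6*160000))*(-1/13169)) = 1/(94307 + (25689 - (-14 - 960000))*(-1/13169)) = 1/(94307 + (25689 - 1*(-960014))*(-1/13169)) = 1/(94307 + (25689 + 960014)*(-1/13169)) = 1/(94307 + 985703*(-1/13169)) = 1/(94307 - 985703/13169) = 1/(1240943180/13169) = 13169/1240943180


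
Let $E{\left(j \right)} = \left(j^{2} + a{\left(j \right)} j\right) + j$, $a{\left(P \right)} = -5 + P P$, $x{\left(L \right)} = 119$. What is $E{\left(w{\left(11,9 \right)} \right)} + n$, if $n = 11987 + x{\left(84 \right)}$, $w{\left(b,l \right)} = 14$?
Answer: $14990$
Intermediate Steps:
$a{\left(P \right)} = -5 + P^{2}$
$E{\left(j \right)} = j + j^{2} + j \left(-5 + j^{2}\right)$ ($E{\left(j \right)} = \left(j^{2} + \left(-5 + j^{2}\right) j\right) + j = \left(j^{2} + j \left(-5 + j^{2}\right)\right) + j = j + j^{2} + j \left(-5 + j^{2}\right)$)
$n = 12106$ ($n = 11987 + 119 = 12106$)
$E{\left(w{\left(11,9 \right)} \right)} + n = 14 \left(-4 + 14 + 14^{2}\right) + 12106 = 14 \left(-4 + 14 + 196\right) + 12106 = 14 \cdot 206 + 12106 = 2884 + 12106 = 14990$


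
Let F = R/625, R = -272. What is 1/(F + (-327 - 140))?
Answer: -625/292147 ≈ -0.0021393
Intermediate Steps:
F = -272/625 ≈ -0.43520
1/(F + (-327 - 140)) = 1/(-272/625 + (-327 - 140)) = 1/(-272/625 - 467) = 1/(-292147/625) = -625/292147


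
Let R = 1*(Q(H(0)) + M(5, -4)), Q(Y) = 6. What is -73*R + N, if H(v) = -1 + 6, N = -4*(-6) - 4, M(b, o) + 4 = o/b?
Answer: -338/5 ≈ -67.600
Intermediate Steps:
M(b, o) = -4 + o/b
N = 20 (N = 24 - 4 = 20)
H(v) = 5
R = 6/5 (R = 1*(6 + (-4 - 4/5)) = 1*(6 + (-4 - 4*⅕)) = 1*(6 + (-4 - ⅘)) = 1*(6 - 24/5) = 1*(6/5) = 6/5 ≈ 1.2000)
-73*R + N = -73*6/5 + 20 = -438/5 + 20 = -338/5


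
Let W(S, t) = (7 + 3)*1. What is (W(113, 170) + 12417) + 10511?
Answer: 22938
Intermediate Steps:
W(S, t) = 10 (W(S, t) = 10*1 = 10)
(W(113, 170) + 12417) + 10511 = (10 + 12417) + 10511 = 12427 + 10511 = 22938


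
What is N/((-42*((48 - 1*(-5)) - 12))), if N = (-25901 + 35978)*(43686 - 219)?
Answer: -146005653/574 ≈ -2.5437e+5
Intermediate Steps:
N = 438016959 (N = 10077*43467 = 438016959)
N/((-42*((48 - 1*(-5)) - 12))) = 438016959/((-42*((48 - 1*(-5)) - 12))) = 438016959/((-42*((48 + 5) - 12))) = 438016959/((-42*(53 - 12))) = 438016959/((-42*41)) = 438016959/(-1722) = 438016959*(-1/1722) = -146005653/574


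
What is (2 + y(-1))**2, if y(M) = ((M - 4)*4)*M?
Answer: 484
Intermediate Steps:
y(M) = M*(-16 + 4*M) (y(M) = ((-4 + M)*4)*M = (-16 + 4*M)*M = M*(-16 + 4*M))
(2 + y(-1))**2 = (2 + 4*(-1)*(-4 - 1))**2 = (2 + 4*(-1)*(-5))**2 = (2 + 20)**2 = 22**2 = 484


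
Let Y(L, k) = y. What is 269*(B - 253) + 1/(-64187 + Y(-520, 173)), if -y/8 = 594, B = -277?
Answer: -9828633231/68939 ≈ -1.4257e+5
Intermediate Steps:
y = -4752 (y = -8*594 = -4752)
Y(L, k) = -4752
269*(B - 253) + 1/(-64187 + Y(-520, 173)) = 269*(-277 - 253) + 1/(-64187 - 4752) = 269*(-530) + 1/(-68939) = -142570 - 1/68939 = -9828633231/68939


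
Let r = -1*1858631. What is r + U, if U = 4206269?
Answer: 2347638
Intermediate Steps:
r = -1858631
r + U = -1858631 + 4206269 = 2347638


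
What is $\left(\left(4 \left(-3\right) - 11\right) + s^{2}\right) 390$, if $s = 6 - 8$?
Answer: $-7410$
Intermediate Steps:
$s = -2$
$\left(\left(4 \left(-3\right) - 11\right) + s^{2}\right) 390 = \left(\left(4 \left(-3\right) - 11\right) + \left(-2\right)^{2}\right) 390 = \left(\left(-12 - 11\right) + 4\right) 390 = \left(-23 + 4\right) 390 = \left(-19\right) 390 = -7410$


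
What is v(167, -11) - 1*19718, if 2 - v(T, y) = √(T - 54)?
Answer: -19716 - √113 ≈ -19727.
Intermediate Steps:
v(T, y) = 2 - √(-54 + T) (v(T, y) = 2 - √(T - 54) = 2 - √(-54 + T))
v(167, -11) - 1*19718 = (2 - √(-54 + 167)) - 1*19718 = (2 - √113) - 19718 = -19716 - √113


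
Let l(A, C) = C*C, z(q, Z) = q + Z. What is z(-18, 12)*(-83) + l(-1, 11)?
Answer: 619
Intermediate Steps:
z(q, Z) = Z + q
l(A, C) = C²
z(-18, 12)*(-83) + l(-1, 11) = (12 - 18)*(-83) + 11² = -6*(-83) + 121 = 498 + 121 = 619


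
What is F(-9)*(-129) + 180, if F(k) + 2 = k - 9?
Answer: 2760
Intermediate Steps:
F(k) = -11 + k (F(k) = -2 + (k - 9) = -2 + (-9 + k) = -11 + k)
F(-9)*(-129) + 180 = (-11 - 9)*(-129) + 180 = -20*(-129) + 180 = 2580 + 180 = 2760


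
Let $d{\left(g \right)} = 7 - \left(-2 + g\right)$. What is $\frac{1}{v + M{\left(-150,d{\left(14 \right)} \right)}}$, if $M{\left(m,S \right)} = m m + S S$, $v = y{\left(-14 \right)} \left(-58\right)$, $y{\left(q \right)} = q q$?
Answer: $\frac{1}{11157} \approx 8.963 \cdot 10^{-5}$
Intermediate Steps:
$y{\left(q \right)} = q^{2}$
$d{\left(g \right)} = 9 - g$
$v = -11368$ ($v = \left(-14\right)^{2} \left(-58\right) = 196 \left(-58\right) = -11368$)
$M{\left(m,S \right)} = S^{2} + m^{2}$ ($M{\left(m,S \right)} = m^{2} + S^{2} = S^{2} + m^{2}$)
$\frac{1}{v + M{\left(-150,d{\left(14 \right)} \right)}} = \frac{1}{-11368 + \left(\left(9 - 14\right)^{2} + \left(-150\right)^{2}\right)} = \frac{1}{-11368 + \left(\left(9 - 14\right)^{2} + 22500\right)} = \frac{1}{-11368 + \left(\left(-5\right)^{2} + 22500\right)} = \frac{1}{-11368 + \left(25 + 22500\right)} = \frac{1}{-11368 + 22525} = \frac{1}{11157}$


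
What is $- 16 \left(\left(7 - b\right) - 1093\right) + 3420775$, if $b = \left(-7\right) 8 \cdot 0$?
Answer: $3438151$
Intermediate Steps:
$b = 0$ ($b = \left(-56\right) 0 = 0$)
$- 16 \left(\left(7 - b\right) - 1093\right) + 3420775 = - 16 \left(\left(7 - 0\right) - 1093\right) + 3420775 = - 16 \left(\left(7 + 0\right) - 1093\right) + 3420775 = - 16 \left(7 - 1093\right) + 3420775 = \left(-16\right) \left(-1086\right) + 3420775 = 17376 + 3420775 = 3438151$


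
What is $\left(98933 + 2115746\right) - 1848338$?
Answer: $366341$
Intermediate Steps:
$\left(98933 + 2115746\right) - 1848338 = 2214679 - 1848338 = 366341$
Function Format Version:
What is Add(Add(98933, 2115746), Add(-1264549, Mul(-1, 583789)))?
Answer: 366341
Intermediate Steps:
Add(Add(98933, 2115746), Add(-1264549, Mul(-1, 583789))) = Add(2214679, Add(-1264549, -583789)) = Add(2214679, -1848338) = 366341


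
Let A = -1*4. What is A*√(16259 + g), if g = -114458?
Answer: -12*I*√10911 ≈ -1253.5*I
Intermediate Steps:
A = -4
A*√(16259 + g) = -4*√(16259 - 114458) = -12*I*√10911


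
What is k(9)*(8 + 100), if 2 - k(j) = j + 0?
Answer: -756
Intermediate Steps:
k(j) = 2 - j (k(j) = 2 - (j + 0) = 2 - j)
k(9)*(8 + 100) = (2 - 1*9)*(8 + 100) = (2 - 9)*108 = -7*108 = -756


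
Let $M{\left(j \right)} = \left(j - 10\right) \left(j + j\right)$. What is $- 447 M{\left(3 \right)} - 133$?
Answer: $18641$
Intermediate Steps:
$M{\left(j \right)} = 2 j \left(-10 + j\right)$ ($M{\left(j \right)} = \left(-10 + j\right) 2 j = 2 j \left(-10 + j\right)$)
$- 447 M{\left(3 \right)} - 133 = - 447 \cdot 2 \cdot 3 \left(-10 + 3\right) - 133 = - 447 \cdot 2 \cdot 3 \left(-7\right) - 133 = \left(-447\right) \left(-42\right) - 133 = 18774 - 133 = 18641$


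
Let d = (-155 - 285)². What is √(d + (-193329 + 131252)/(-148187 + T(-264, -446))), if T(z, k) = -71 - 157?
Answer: 3*√473826531101995/148415 ≈ 440.00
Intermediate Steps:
T(z, k) = -228
d = 193600 (d = (-440)² = 193600)
√(d + (-193329 + 131252)/(-148187 + T(-264, -446))) = √(193600 + (-193329 + 131252)/(-148187 - 228)) = √(193600 - 62077/(-148415)) = √(193600 - 62077*(-1/148415)) = √(193600 + 62077/148415) = √(28733206077/148415) = 3*√473826531101995/148415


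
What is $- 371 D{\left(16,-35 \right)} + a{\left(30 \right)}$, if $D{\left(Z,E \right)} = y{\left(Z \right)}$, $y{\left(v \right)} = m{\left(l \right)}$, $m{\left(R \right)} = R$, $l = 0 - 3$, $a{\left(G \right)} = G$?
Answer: $1143$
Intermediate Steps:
$l = -3$
$y{\left(v \right)} = -3$
$D{\left(Z,E \right)} = -3$
$- 371 D{\left(16,-35 \right)} + a{\left(30 \right)} = \left(-371\right) \left(-3\right) + 30 = 1113 + 30 = 1143$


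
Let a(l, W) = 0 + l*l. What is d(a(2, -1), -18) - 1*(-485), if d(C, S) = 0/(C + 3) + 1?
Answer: 486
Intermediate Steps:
a(l, W) = l² (a(l, W) = 0 + l² = l²)
d(C, S) = 1 (d(C, S) = 0/(3 + C) + 1 = 0 + 1 = 1)
d(a(2, -1), -18) - 1*(-485) = 1 - 1*(-485) = 1 + 485 = 486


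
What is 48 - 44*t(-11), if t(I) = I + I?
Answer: 1016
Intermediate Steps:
t(I) = 2*I
48 - 44*t(-11) = 48 - 88*(-11) = 48 - 44*(-22) = 48 + 968 = 1016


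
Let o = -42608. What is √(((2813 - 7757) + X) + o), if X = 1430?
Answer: I*√46122 ≈ 214.76*I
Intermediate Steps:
√(((2813 - 7757) + X) + o) = √(((2813 - 7757) + 1430) - 42608) = √((-4944 + 1430) - 42608) = √(-3514 - 42608) = √(-46122) = I*√46122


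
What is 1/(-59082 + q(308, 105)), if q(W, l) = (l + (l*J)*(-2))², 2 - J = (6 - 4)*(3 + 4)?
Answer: 1/6831543 ≈ 1.4638e-7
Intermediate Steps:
J = -12 (J = 2 - (6 - 4)*(3 + 4) = 2 - 2*7 = 2 - 1*14 = 2 - 14 = -12)
q(W, l) = 625*l² (q(W, l) = (l + (l*(-12))*(-2))² = (l - 12*l*(-2))² = (l + 24*l)² = (25*l)² = 625*l²)
1/(-59082 + q(308, 105)) = 1/(-59082 + 625*105²) = 1/(-59082 + 625*11025) = 1/(-59082 + 6890625) = 1/6831543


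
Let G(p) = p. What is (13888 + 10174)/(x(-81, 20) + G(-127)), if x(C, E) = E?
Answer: -24062/107 ≈ -224.88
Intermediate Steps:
(13888 + 10174)/(x(-81, 20) + G(-127)) = (13888 + 10174)/(20 - 127) = 24062/(-107) = 24062*(-1/107) = -24062/107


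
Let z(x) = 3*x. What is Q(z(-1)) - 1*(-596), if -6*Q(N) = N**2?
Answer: 1189/2 ≈ 594.50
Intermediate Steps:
Q(N) = -N**2/6
Q(z(-1)) - 1*(-596) = -(3*(-1))**2/6 - 1*(-596) = -1/6*(-3)**2 + 596 = -1/6*9 + 596 = -3/2 + 596 = 1189/2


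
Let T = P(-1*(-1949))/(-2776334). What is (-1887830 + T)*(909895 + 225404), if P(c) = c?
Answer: -540943822111395321/252394 ≈ -2.1433e+12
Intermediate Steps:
T = -1949/2776334 (T = -1*(-1949)/(-2776334) = 1949*(-1/2776334) = -1949/2776334 ≈ -0.00070200)
(-1887830 + T)*(909895 + 225404) = (-1887830 - 1949/2776334)*(909895 + 225404) = -5241246617169/2776334*1135299 = -540943822111395321/252394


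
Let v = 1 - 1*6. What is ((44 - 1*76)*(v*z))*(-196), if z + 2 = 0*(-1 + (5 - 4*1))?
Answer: 62720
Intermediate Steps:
v = -5 (v = 1 - 6 = -5)
z = -2 (z = -2 + 0*(-1 + (5 - 4*1)) = -2 + 0*(-1 + (5 - 4)) = -2 + 0*(-1 + 1) = -2 + 0*0 = -2 + 0 = -2)
((44 - 1*76)*(v*z))*(-196) = ((44 - 1*76)*(-5*(-2)))*(-196) = ((44 - 76)*10)*(-196) = -32*10*(-196) = -320*(-196) = 62720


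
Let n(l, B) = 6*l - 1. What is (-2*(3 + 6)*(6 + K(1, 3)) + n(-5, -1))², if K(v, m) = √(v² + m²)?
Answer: 22561 + 5004*√10 ≈ 38385.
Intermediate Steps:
n(l, B) = -1 + 6*l
K(v, m) = √(m² + v²)
(-2*(3 + 6)*(6 + K(1, 3)) + n(-5, -1))² = (-2*(3 + 6)*(6 + √(3² + 1²)) + (-1 + 6*(-5)))² = (-18*(6 + √(9 + 1)) + (-1 - 30))² = (-18*(6 + √10) - 31)² = (-2*(54 + 9*√10) - 31)² = ((-108 - 18*√10) - 31)² = (-139 - 18*√10)²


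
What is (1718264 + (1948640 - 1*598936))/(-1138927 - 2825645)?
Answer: -255664/330381 ≈ -0.77385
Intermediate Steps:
(1718264 + (1948640 - 1*598936))/(-1138927 - 2825645) = (1718264 + (1948640 - 598936))/(-3964572) = (1718264 + 1349704)*(-1/3964572) = 3067968*(-1/3964572) = -255664/330381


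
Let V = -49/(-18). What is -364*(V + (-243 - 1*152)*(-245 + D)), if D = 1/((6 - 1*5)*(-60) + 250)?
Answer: -6023703140/171 ≈ -3.5226e+7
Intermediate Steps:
V = 49/18 (V = -49*(-1/18) = 49/18 ≈ 2.7222)
D = 1/190 (D = 1/((6 - 5)*(-60) + 250) = 1/(1*(-60) + 250) = 1/(-60 + 250) = 1/190 ≈ 0.0052632)
-364*(V + (-243 - 1*152)*(-245 + D)) = -364*(49/18 + (-243 - 1*152)*(-245 + 1/190)) = -364*(49/18 + (-243 - 152)*(-46549/190)) = -364*(49/18 - 395*(-46549/190)) = -364*(49/18 + 3677371/38) = -364*16548635/171 = -6023703140/171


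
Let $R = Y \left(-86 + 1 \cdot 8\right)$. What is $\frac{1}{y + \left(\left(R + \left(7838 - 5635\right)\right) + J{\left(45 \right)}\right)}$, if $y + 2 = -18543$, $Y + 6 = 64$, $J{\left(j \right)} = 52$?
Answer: $- \frac{1}{20814} \approx -4.8045 \cdot 10^{-5}$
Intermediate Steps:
$Y = 58$ ($Y = -6 + 64 = 58$)
$R = -4524$ ($R = 58 \left(-86 + 1 \cdot 8\right) = 58 \left(-86 + 8\right) = 58 \left(-78\right) = -4524$)
$y = -18545$ ($y = -2 - 18543 = -18545$)
$\frac{1}{y + \left(\left(R + \left(7838 - 5635\right)\right) + J{\left(45 \right)}\right)} = \frac{1}{-18545 + \left(\left(-4524 + \left(7838 - 5635\right)\right) + 52\right)} = \frac{1}{-18545 + \left(\left(-4524 + 2203\right) + 52\right)} = \frac{1}{-18545 + \left(-2321 + 52\right)} = \frac{1}{-18545 - 2269} = \frac{1}{-20814} = - \frac{1}{20814}$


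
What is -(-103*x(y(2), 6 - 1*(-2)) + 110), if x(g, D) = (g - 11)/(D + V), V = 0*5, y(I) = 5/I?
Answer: -3511/16 ≈ -219.44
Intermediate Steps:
V = 0
x(g, D) = (-11 + g)/D (x(g, D) = (g - 11)/(D + 0) = (-11 + g)/D)
-(-103*x(y(2), 6 - 1*(-2)) + 110) = -(-103*(-11 + 5/2)/(6 - 1*(-2)) + 110) = -(-103*(-11 + 5*(1/2))/(6 + 2) + 110) = -(-103*(-11 + 5/2)/8 + 110) = -(-103*(-17)/(8*2) + 110) = -(-103*(-17/16) + 110) = -(1751/16 + 110) = -1*3511/16 = -3511/16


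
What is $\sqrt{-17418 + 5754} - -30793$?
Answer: $30793 + 108 i \approx 30793.0 + 108.0 i$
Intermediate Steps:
$\sqrt{-17418 + 5754} - -30793 = \sqrt{-11664} + 30793 = 108 i + 30793 = 30793 + 108 i$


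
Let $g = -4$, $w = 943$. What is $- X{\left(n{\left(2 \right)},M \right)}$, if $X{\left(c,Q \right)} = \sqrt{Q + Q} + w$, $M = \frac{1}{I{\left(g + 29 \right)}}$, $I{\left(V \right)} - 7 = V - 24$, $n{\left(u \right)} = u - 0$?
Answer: $- \frac{1887}{2} \approx -943.5$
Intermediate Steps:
$n{\left(u \right)} = u$ ($n{\left(u \right)} = u + 0 = u$)
$I{\left(V \right)} = -17 + V$ ($I{\left(V \right)} = 7 + \left(V - 24\right) = 7 + \left(-24 + V\right) = -17 + V$)
$M = \frac{1}{8}$ ($M = \frac{1}{-17 + \left(-4 + 29\right)} = \frac{1}{-17 + 25} = \frac{1}{8} \approx 0.125$)
$X{\left(c,Q \right)} = 943 + \sqrt{2} \sqrt{Q}$ ($X{\left(c,Q \right)} = \sqrt{Q + Q} + 943 = \sqrt{2 Q} + 943 = \sqrt{2} \sqrt{Q} + 943 = 943 + \sqrt{2} \sqrt{Q}$)
$- X{\left(n{\left(2 \right)},M \right)} = - (943 + \frac{\sqrt{2}}{2 \sqrt{2}}) = - (943 + \sqrt{2} \frac{\sqrt{2}}{4}) = - (943 + \frac{1}{2}) = \left(-1\right) \frac{1887}{2} = - \frac{1887}{2}$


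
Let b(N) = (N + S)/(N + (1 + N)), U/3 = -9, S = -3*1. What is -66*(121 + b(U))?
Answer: -425238/53 ≈ -8023.4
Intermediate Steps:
S = -3
U = -27 (U = 3*(-9) = -27)
b(N) = (-3 + N)/(1 + 2*N) (b(N) = (N - 3)/(N + (1 + N)) = (-3 + N)/(1 + 2*N))
-66*(121 + b(U)) = -66*(121 + (-3 - 27)/(1 + 2*(-27))) = -66*(121 - 30/(1 - 54)) = -66*(121 - 30/(-53)) = -66*(121 - 1/53*(-30)) = -66*(121 + 30/53) = -66*6443/53 = -425238/53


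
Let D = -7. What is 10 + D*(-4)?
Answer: 38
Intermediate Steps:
10 + D*(-4) = 10 - 7*(-4) = 10 + 28 = 38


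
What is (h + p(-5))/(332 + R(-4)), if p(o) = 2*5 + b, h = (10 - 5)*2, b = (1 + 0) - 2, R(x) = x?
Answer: 19/328 ≈ 0.057927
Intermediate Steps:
b = -1 (b = 1 - 2 = -1)
h = 10 (h = 5*2 = 10)
p(o) = 9 (p(o) = 2*5 - 1 = 10 - 1 = 9)
(h + p(-5))/(332 + R(-4)) = (10 + 9)/(332 - 4) = 19/328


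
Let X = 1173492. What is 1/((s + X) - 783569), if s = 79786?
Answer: 1/469709 ≈ 2.1290e-6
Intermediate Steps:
1/((s + X) - 783569) = 1/((79786 + 1173492) - 783569) = 1/(1253278 - 783569) = 1/469709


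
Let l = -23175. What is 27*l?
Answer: -625725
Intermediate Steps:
27*l = 27*(-23175) = -625725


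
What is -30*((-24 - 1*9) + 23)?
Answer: 300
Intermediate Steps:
-30*((-24 - 1*9) + 23) = -30*((-24 - 9) + 23) = -30*(-33 + 23) = -30*(-10) = 300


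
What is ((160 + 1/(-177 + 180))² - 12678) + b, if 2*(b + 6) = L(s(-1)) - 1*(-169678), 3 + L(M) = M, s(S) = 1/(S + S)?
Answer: 3522961/36 ≈ 97860.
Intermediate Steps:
s(S) = 1/(2*S)
L(M) = -3 + M
b = 339325/4 (b = -6 + ((-3 + (½)/(-1)) - 1*(-169678))/2 = -6 + ((-3 + (½)*(-1)) + 169678)/2 = -6 + ((-3 - ½) + 169678)/2 = -6 + (-7/2 + 169678)/2 = -6 + (½)*(339349/2) = -6 + 339349/4 = 339325/4 ≈ 84831.)
((160 + 1/(-177 + 180))² - 12678) + b = ((160 + 1/(-177 + 180))² - 12678) + 339325/4 = ((160 + 1/3)² - 12678) + 339325/4 = ((160 + ⅓)² - 12678) + 339325/4 = ((481/3)² - 12678) + 339325/4 = (231361/9 - 12678) + 339325/4 = 117259/9 + 339325/4 = 3522961/36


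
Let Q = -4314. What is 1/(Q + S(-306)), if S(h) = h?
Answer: -1/4620 ≈ -0.00021645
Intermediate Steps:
1/(Q + S(-306)) = 1/(-4314 - 306) = 1/(-4620) = -1/4620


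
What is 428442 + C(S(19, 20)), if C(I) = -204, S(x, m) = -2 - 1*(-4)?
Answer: 428238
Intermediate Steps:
S(x, m) = 2 (S(x, m) = -2 + 4 = 2)
428442 + C(S(19, 20)) = 428442 - 204 = 428238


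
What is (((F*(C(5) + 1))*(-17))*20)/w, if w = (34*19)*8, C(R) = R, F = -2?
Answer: 15/19 ≈ 0.78947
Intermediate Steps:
w = 5168 (w = 646*8 = 5168)
(((F*(C(5) + 1))*(-17))*20)/w = ((-2*(5 + 1)*(-17))*20)/5168 = ((-2*6*(-17))*20)*(1/5168) = (-12*(-17)*20)*(1/5168) = (204*20)*(1/5168) = 4080*(1/5168) = 15/19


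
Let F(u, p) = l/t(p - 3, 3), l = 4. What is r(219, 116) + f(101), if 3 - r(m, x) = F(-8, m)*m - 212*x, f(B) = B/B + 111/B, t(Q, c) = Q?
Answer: 44710153/1818 ≈ 24593.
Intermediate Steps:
f(B) = 1 + 111/B
F(u, p) = 4/(-3 + p) (F(u, p) = 4/(p - 3) = 4/(-3 + p))
r(m, x) = 3 + 212*x - 4*m/(-3 + m) (r(m, x) = 3 - ((4/(-3 + m))*m - 212*x) = 3 - (4*m/(-3 + m) - 212*x) = 3 - (-212*x + 4*m/(-3 + m)) = 3 + (212*x - 4*m/(-3 + m)) = 3 + 212*x - 4*m/(-3 + m))
r(219, 116) + f(101) = (-4*219 + (-3 + 219)*(3 + 212*116))/(-3 + 219) + (111 + 101)/101 = (-876 + 216*(3 + 24592))/216 + (1/101)*212 = (-876 + 216*24595)/216 + 212/101 = (-876 + 5312520)/216 + 212/101 = (1/216)*5311644 + 212/101 = 442637/18 + 212/101 = 44710153/1818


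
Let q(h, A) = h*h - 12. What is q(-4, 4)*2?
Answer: 8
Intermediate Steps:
q(h, A) = -12 + h² (q(h, A) = h² - 12 = -12 + h²)
q(-4, 4)*2 = (-12 + (-4)²)*2 = (-12 + 16)*2 = 4*2 = 8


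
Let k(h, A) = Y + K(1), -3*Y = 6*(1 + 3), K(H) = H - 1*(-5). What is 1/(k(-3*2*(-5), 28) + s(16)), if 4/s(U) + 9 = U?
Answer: -7/10 ≈ -0.70000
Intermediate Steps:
K(H) = 5 + H (K(H) = H + 5 = 5 + H)
Y = -8 (Y = -2*(1 + 3) = -2*4 = -1/3*24 = -8)
s(U) = 4/(-9 + U)
k(h, A) = -2 (k(h, A) = -8 + (5 + 1) = -8 + 6 = -2)
1/(k(-3*2*(-5), 28) + s(16)) = 1/(-2 + 4/(-9 + 16)) = 1/(-2 + 4/7) = 1/(-10/7) = -7/10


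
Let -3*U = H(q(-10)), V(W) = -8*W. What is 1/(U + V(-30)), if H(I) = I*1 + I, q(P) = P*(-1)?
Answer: 3/700 ≈ 0.0042857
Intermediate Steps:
q(P) = -P
V(W) = -8*W
H(I) = 2*I (H(I) = I + I = 2*I)
U = -20/3 (U = -2*(-1*(-10))/3 = -2*10/3 = -⅓*20 = -20/3 ≈ -6.6667)
1/(U + V(-30)) = 1/(-20/3 - 8*(-30)) = 1/(-20/3 + 240) = 1/(700/3) = 3/700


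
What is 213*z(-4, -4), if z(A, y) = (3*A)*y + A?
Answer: 9372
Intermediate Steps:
z(A, y) = A + 3*A*y (z(A, y) = 3*A*y + A = A + 3*A*y)
213*z(-4, -4) = 213*(-4*(1 + 3*(-4))) = 213*(-4*(1 - 12)) = 213*(-4*(-11)) = 213*44 = 9372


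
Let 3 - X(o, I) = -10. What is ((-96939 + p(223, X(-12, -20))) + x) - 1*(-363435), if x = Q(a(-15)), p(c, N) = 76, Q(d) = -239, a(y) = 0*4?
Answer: 266333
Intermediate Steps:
X(o, I) = 13 (X(o, I) = 3 - 1*(-10) = 3 + 10 = 13)
a(y) = 0
x = -239
((-96939 + p(223, X(-12, -20))) + x) - 1*(-363435) = ((-96939 + 76) - 239) - 1*(-363435) = (-96863 - 239) + 363435 = -97102 + 363435 = 266333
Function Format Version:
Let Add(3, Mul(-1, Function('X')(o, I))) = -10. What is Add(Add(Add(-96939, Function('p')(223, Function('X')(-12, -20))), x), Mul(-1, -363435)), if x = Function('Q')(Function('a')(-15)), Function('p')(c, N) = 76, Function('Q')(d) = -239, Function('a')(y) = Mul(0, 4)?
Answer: 266333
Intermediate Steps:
Function('X')(o, I) = 13 (Function('X')(o, I) = Add(3, Mul(-1, -10)) = Add(3, 10) = 13)
Function('a')(y) = 0
x = -239
Add(Add(Add(-96939, Function('p')(223, Function('X')(-12, -20))), x), Mul(-1, -363435)) = Add(Add(Add(-96939, 76), -239), Mul(-1, -363435)) = Add(Add(-96863, -239), 363435) = Add(-97102, 363435) = 266333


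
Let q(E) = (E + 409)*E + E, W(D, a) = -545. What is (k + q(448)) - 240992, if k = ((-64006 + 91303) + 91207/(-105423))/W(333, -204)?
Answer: 8235786434296/57455535 ≈ 1.4334e+5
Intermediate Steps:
q(E) = E + E*(409 + E) (q(E) = (409 + E)*E + E = E*(409 + E) + E = E + E*(409 + E))
k = -2877640424/57455535 (k = ((-64006 + 91303) + 91207/(-105423))/(-545) = (27297 + 91207*(-1/105423))*(-1/545) = (27297 - 91207/105423)*(-1/545) = (2877640424/105423)*(-1/545) = -2877640424/57455535 ≈ -50.085)
(k + q(448)) - 240992 = (-2877640424/57455535 + 448*(410 + 448)) - 240992 = (-2877640424/57455535 + 448*858) - 240992 = (-2877640424/57455535 + 384384) - 240992 = 22082110725016/57455535 - 240992 = 8235786434296/57455535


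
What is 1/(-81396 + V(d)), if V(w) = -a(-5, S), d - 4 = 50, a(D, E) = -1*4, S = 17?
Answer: -1/81392 ≈ -1.2286e-5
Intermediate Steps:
a(D, E) = -4
d = 54 (d = 4 + 50 = 54)
V(w) = 4 (V(w) = -1*(-4) = 4)
1/(-81396 + V(d)) = 1/(-81396 + 4) = 1/(-81392) = -1/81392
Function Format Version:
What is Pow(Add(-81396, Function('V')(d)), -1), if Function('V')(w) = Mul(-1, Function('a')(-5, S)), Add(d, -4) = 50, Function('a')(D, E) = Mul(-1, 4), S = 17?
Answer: Rational(-1, 81392) ≈ -1.2286e-5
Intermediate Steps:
Function('a')(D, E) = -4
d = 54 (d = Add(4, 50) = 54)
Function('V')(w) = 4 (Function('V')(w) = Mul(-1, -4) = 4)
Pow(Add(-81396, Function('V')(d)), -1) = Pow(Add(-81396, 4), -1) = Pow(-81392, -1) = Rational(-1, 81392)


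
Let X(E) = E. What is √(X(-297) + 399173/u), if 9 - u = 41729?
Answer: I*√133399835590/20860 ≈ 17.509*I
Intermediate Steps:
u = -41720 (u = 9 - 1*41729 = 9 - 41729 = -41720)
√(X(-297) + 399173/u) = √(-297 + 399173/(-41720)) = √(-297 + 399173*(-1/41720)) = √(-297 - 399173/41720) = √(-12790013/41720) = I*√133399835590/20860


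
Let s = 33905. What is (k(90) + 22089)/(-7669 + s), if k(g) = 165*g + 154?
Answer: 5299/3748 ≈ 1.4138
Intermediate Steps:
k(g) = 154 + 165*g
(k(90) + 22089)/(-7669 + s) = ((154 + 165*90) + 22089)/(-7669 + 33905) = ((154 + 14850) + 22089)/26236 = (15004 + 22089)*(1/26236) = 37093*(1/26236) = 5299/3748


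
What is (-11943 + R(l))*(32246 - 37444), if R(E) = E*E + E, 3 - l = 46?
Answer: 52692126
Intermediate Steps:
l = -43 (l = 3 - 1*46 = 3 - 46 = -43)
R(E) = E + E² (R(E) = E² + E = E + E²)
(-11943 + R(l))*(32246 - 37444) = (-11943 - 43*(1 - 43))*(32246 - 37444) = (-11943 - 43*(-42))*(-5198) = (-11943 + 1806)*(-5198) = -10137*(-5198) = 52692126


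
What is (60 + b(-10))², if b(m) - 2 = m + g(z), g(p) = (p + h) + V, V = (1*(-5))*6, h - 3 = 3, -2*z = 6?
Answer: 625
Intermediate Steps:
z = -3 (z = -½*6 = -3)
h = 6 (h = 3 + 3 = 6)
V = -30 (V = -5*6 = -30)
g(p) = -24 + p (g(p) = (p + 6) - 30 = (6 + p) - 30 = -24 + p)
b(m) = -25 + m (b(m) = 2 + (m + (-24 - 3)) = 2 + (m - 27) = 2 + (-27 + m) = -25 + m)
(60 + b(-10))² = (60 + (-25 - 10))² = (60 - 35)² = 25² = 625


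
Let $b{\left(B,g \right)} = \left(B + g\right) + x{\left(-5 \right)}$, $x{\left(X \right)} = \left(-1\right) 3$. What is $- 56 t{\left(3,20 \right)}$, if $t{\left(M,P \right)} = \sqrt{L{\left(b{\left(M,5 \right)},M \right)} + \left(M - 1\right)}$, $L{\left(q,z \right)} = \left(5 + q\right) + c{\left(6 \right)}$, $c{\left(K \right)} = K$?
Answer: $- 168 \sqrt{2} \approx -237.59$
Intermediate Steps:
$x{\left(X \right)} = -3$
$b{\left(B,g \right)} = -3 + B + g$ ($b{\left(B,g \right)} = \left(B + g\right) - 3 = -3 + B + g$)
$L{\left(q,z \right)} = 11 + q$ ($L{\left(q,z \right)} = \left(5 + q\right) + 6 = 11 + q$)
$t{\left(M,P \right)} = \sqrt{12 + 2 M}$ ($t{\left(M,P \right)} = \sqrt{\left(11 + \left(-3 + M + 5\right)\right) + \left(M - 1\right)} = \sqrt{\left(11 + \left(2 + M\right)\right) + \left(-1 + M\right)} = \sqrt{\left(13 + M\right) + \left(-1 + M\right)} = \sqrt{12 + 2 M}$)
$- 56 t{\left(3,20 \right)} = - 56 \sqrt{12 + 2 \cdot 3} = - 56 \sqrt{12 + 6} = - 56 \sqrt{18} = - 56 \cdot 3 \sqrt{2} = - 168 \sqrt{2}$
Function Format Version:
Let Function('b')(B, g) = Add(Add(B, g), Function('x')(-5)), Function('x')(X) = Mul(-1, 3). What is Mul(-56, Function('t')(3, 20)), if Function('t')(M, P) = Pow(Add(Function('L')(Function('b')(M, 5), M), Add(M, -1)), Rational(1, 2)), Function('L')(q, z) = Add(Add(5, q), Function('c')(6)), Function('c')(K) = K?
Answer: Mul(-168, Pow(2, Rational(1, 2))) ≈ -237.59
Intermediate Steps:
Function('x')(X) = -3
Function('b')(B, g) = Add(-3, B, g) (Function('b')(B, g) = Add(Add(B, g), -3) = Add(-3, B, g))
Function('L')(q, z) = Add(11, q) (Function('L')(q, z) = Add(Add(5, q), 6) = Add(11, q))
Function('t')(M, P) = Pow(Add(12, Mul(2, M)), Rational(1, 2)) (Function('t')(M, P) = Pow(Add(Add(11, Add(-3, M, 5)), Add(M, -1)), Rational(1, 2)) = Pow(Add(Add(11, Add(2, M)), Add(-1, M)), Rational(1, 2)) = Pow(Add(Add(13, M), Add(-1, M)), Rational(1, 2)) = Pow(Add(12, Mul(2, M)), Rational(1, 2)))
Mul(-56, Function('t')(3, 20)) = Mul(-56, Pow(Add(12, Mul(2, 3)), Rational(1, 2))) = Mul(-56, Pow(Add(12, 6), Rational(1, 2))) = Mul(-56, Pow(18, Rational(1, 2))) = Mul(-56, Mul(3, Pow(2, Rational(1, 2)))) = Mul(-168, Pow(2, Rational(1, 2)))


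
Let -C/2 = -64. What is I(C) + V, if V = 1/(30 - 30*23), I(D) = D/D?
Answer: 659/660 ≈ 0.99848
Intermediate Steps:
C = 128 (C = -2*(-64) = 128)
I(D) = 1
V = -1/660 (V = 1/(30 - 690) = 1/(-660) = -1/660 ≈ -0.0015152)
I(C) + V = 1 - 1/660 = 659/660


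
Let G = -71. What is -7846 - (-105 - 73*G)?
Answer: -12924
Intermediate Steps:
-7846 - (-105 - 73*G) = -7846 - (-105 - 73*(-71)) = -7846 - (-105 + 5183) = -7846 - 1*5078 = -7846 - 5078 = -12924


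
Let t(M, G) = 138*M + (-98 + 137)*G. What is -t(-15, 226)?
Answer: -6744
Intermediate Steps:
t(M, G) = 39*G + 138*M (t(M, G) = 138*M + 39*G = 39*G + 138*M)
-t(-15, 226) = -(39*226 + 138*(-15)) = -(8814 - 2070) = -1*6744 = -6744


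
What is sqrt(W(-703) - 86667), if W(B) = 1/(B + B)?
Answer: I*sqrt(171326447018)/1406 ≈ 294.39*I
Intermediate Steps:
W(B) = 1/(2*B)
sqrt(W(-703) - 86667) = sqrt((1/2)/(-703) - 86667) = sqrt((1/2)*(-1/703) - 86667) = sqrt(-1/1406 - 86667) = sqrt(-121853803/1406) = I*sqrt(171326447018)/1406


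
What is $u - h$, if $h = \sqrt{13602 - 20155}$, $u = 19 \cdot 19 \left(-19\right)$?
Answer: $-6859 - i \sqrt{6553} \approx -6859.0 - 80.951 i$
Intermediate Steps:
$u = -6859$ ($u = 361 \left(-19\right) = -6859$)
$h = i \sqrt{6553}$ ($h = \sqrt{-6553} = i \sqrt{6553} \approx 80.951 i$)
$u - h = -6859 - i \sqrt{6553}$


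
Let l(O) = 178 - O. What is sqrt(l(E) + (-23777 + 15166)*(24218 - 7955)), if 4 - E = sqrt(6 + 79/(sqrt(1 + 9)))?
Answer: sqrt(-14004051900 + 10*10**(3/4)*sqrt(79 + 6*sqrt(10)))/10 ≈ 11834.0*I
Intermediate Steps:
E = 4 - sqrt(6 + 79*sqrt(10)/10) (E = 4 - sqrt(6 + 79/(sqrt(1 + 9))) = 4 - sqrt(6 + 79/(sqrt(10))) = 4 - sqrt(6 + 79*(sqrt(10)/10)) = 4 - sqrt(6 + 79*sqrt(10)/10) ≈ -1.5661)
sqrt(l(E) + (-23777 + 15166)*(24218 - 7955)) = sqrt((178 - (4 - 10**(3/4)*sqrt(79 + 6*sqrt(10))/10)) + (-23777 + 15166)*(24218 - 7955)) = sqrt((178 + (-4 + 10**(3/4)*sqrt(79 + 6*sqrt(10))/10)) - 8611*16263) = sqrt((174 + 10**(3/4)*sqrt(79 + 6*sqrt(10))/10) - 140040693) = sqrt(-140040519 + 10**(3/4)*sqrt(79 + 6*sqrt(10))/10)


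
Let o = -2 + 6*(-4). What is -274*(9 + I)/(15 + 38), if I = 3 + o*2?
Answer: 10960/53 ≈ 206.79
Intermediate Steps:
o = -26 (o = -2 - 24 = -26)
I = -49 (I = 3 - 26*2 = 3 - 52 = -49)
-274*(9 + I)/(15 + 38) = -274*(9 - 49)/(15 + 38) = -(-10960)/53 = -274*(-40/53) = 10960/53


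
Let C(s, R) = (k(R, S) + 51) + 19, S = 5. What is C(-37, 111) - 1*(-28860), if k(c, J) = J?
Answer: 28935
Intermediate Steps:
C(s, R) = 75 (C(s, R) = (5 + 51) + 19 = 56 + 19 = 75)
C(-37, 111) - 1*(-28860) = 75 - 1*(-28860) = 75 + 28860 = 28935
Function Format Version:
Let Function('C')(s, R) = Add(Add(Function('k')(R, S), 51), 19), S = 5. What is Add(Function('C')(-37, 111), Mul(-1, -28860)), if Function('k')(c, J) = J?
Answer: 28935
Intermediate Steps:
Function('C')(s, R) = 75 (Function('C')(s, R) = Add(Add(5, 51), 19) = Add(56, 19) = 75)
Add(Function('C')(-37, 111), Mul(-1, -28860)) = Add(75, Mul(-1, -28860)) = Add(75, 28860) = 28935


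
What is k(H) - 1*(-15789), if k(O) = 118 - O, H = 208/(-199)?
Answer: 3165701/199 ≈ 15908.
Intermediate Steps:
H = -208/199 (H = 208*(-1/199) = -208/199 ≈ -1.0452)
k(H) - 1*(-15789) = (118 - 1*(-208/199)) - 1*(-15789) = (118 + 208/199) + 15789 = 23690/199 + 15789 = 3165701/199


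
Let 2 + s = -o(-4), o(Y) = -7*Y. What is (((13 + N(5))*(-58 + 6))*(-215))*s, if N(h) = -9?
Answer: -1341600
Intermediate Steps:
s = -30 (s = -2 - (-7)*(-4) = -2 - 1*28 = -2 - 28 = -30)
(((13 + N(5))*(-58 + 6))*(-215))*s = (((13 - 9)*(-58 + 6))*(-215))*(-30) = ((4*(-52))*(-215))*(-30) = -208*(-215)*(-30) = 44720*(-30) = -1341600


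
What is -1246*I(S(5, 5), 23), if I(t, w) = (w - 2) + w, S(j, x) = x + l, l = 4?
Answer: -54824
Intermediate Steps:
S(j, x) = 4 + x (S(j, x) = x + 4 = 4 + x)
I(t, w) = -2 + 2*w (I(t, w) = (-2 + w) + w = -2 + 2*w)
-1246*I(S(5, 5), 23) = -1246*(-2 + 2*23) = -1246*(-2 + 46) = -1246*44 = -54824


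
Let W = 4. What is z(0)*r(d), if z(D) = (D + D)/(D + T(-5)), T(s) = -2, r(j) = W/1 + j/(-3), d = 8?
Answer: 0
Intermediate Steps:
r(j) = 4 - j/3 (r(j) = 4/1 + j/(-3) = 4*1 + j*(-⅓) = 4 - j/3)
z(D) = 2*D/(-2 + D) (z(D) = (D + D)/(D - 2) = (2*D)/(-2 + D) = 2*D/(-2 + D))
z(0)*r(d) = (2*0/(-2 + 0))*(4 - ⅓*8) = (2*0/(-2))*(4 - 8/3) = (2*0*(-½))*(4/3) = 0*(4/3) = 0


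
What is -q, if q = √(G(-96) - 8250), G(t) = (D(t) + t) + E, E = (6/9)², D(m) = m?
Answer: -I*√75974/3 ≈ -91.878*I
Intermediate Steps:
E = 4/9 (E = (6*(⅑))² = (⅔)² = 4/9 ≈ 0.44444)
G(t) = 4/9 + 2*t (G(t) = (t + t) + 4/9 = 2*t + 4/9 = 4/9 + 2*t)
q = I*√75974/3 (q = √((4/9 + 2*(-96)) - 8250) = √((4/9 - 192) - 8250) = √(-1724/9 - 8250) = √(-75974/9) = I*√75974/3 ≈ 91.878*I)
-q = -I*√75974/3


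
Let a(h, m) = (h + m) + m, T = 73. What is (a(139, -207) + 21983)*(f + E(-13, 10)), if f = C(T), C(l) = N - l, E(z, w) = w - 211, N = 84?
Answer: -4124520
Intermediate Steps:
E(z, w) = -211 + w
C(l) = 84 - l
f = 11 (f = 84 - 1*73 = 84 - 73 = 11)
a(h, m) = h + 2*m
(a(139, -207) + 21983)*(f + E(-13, 10)) = ((139 + 2*(-207)) + 21983)*(11 + (-211 + 10)) = ((139 - 414) + 21983)*(11 - 201) = (-275 + 21983)*(-190) = 21708*(-190) = -4124520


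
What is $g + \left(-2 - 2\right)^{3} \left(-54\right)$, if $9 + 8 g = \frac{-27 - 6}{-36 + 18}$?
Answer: $\frac{165845}{48} \approx 3455.1$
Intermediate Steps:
$g = - \frac{43}{48}$ ($g = - \frac{9}{8} + \frac{\left(-27 - 6\right) \frac{1}{-36 + 18}}{8} = - \frac{9}{8} + \frac{\left(-33\right) \frac{1}{-18}}{8} = - \frac{9}{8} + \frac{\left(-33\right) \left(- \frac{1}{18}\right)}{8} = - \frac{9}{8} + \frac{1}{8} \cdot \frac{11}{6} = - \frac{9}{8} + \frac{11}{48} = - \frac{43}{48} \approx -0.89583$)
$g + \left(-2 - 2\right)^{3} \left(-54\right) = - \frac{43}{48} + \left(-2 - 2\right)^{3} \left(-54\right) = - \frac{43}{48} + \left(-4\right)^{3} \left(-54\right) = - \frac{43}{48} - -3456 = - \frac{43}{48} + 3456 = \frac{165845}{48}$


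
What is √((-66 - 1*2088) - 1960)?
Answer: 11*I*√34 ≈ 64.141*I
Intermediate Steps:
√((-66 - 1*2088) - 1960) = √((-66 - 2088) - 1960) = √(-2154 - 1960) = √(-4114) = 11*I*√34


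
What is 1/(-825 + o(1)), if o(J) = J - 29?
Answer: -1/853 ≈ -0.0011723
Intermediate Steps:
o(J) = -29 + J
1/(-825 + o(1)) = 1/(-825 + (-29 + 1)) = 1/(-825 - 28) = 1/(-853) = -1/853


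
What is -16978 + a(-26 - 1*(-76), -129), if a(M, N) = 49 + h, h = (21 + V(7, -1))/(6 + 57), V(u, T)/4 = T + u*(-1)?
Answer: -1066538/63 ≈ -16929.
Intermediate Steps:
V(u, T) = -4*u + 4*T (V(u, T) = 4*(T + u*(-1)) = 4*(T - u) = -4*u + 4*T)
h = -11/63 (h = (21 + (-4*7 + 4*(-1)))/(6 + 57) = (21 + (-28 - 4))/63 = (21 - 32)*(1/63) = -11*1/63 = -11/63 ≈ -0.17460)
a(M, N) = 3076/63 (a(M, N) = 49 - 11/63 = 3076/63)
-16978 + a(-26 - 1*(-76), -129) = -16978 + 3076/63 = -1066538/63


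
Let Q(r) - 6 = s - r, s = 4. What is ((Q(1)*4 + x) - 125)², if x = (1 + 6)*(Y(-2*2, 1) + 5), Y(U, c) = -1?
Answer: 3721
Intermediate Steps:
x = 28 (x = (1 + 6)*(-1 + 5) = 7*4 = 28)
Q(r) = 10 - r (Q(r) = 6 + (4 - r) = 10 - r)
((Q(1)*4 + x) - 125)² = (((10 - 1*1)*4 + 28) - 125)² = (((10 - 1)*4 + 28) - 125)² = ((9*4 + 28) - 125)² = ((36 + 28) - 125)² = (64 - 125)² = (-61)² = 3721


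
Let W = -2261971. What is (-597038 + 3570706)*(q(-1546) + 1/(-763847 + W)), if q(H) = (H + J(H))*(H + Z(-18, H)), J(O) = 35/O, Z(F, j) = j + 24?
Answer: 16495139174890103623726/1169478657 ≈ 1.4105e+13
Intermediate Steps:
Z(F, j) = 24 + j
q(H) = (24 + 2*H)*(H + 35/H) (q(H) = (H + 35/H)*(H + (24 + H)) = (H + 35/H)*(24 + 2*H) = (24 + 2*H)*(H + 35/H))
(-597038 + 3570706)*(q(-1546) + 1/(-763847 + W)) = (-597038 + 3570706)*((70 + 2*(-1546)**2 + 24*(-1546) + 840/(-1546)) + 1/(-763847 - 2261971)) = 2973668*((70 + 2*2390116 - 37104 + 840*(-1/1546)) + 1/(-3025818)) = 2973668*((70 + 4780232 - 37104 - 420/773) - 1/3025818) = 2973668*(3666491634/773 - 1/3025818) = 2973668*(11094136383005839/2338957314) = 16495139174890103623726/1169478657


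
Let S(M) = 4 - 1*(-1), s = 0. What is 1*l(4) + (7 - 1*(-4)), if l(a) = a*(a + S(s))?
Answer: 47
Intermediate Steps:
S(M) = 5 (S(M) = 4 + 1 = 5)
l(a) = a*(5 + a) (l(a) = a*(a + 5) = a*(5 + a))
1*l(4) + (7 - 1*(-4)) = 1*(4*(5 + 4)) + (7 - 1*(-4)) = 1*(4*9) + (7 + 4) = 1*36 + 11 = 36 + 11 = 47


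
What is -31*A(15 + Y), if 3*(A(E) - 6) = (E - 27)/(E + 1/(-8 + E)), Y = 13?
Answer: -313658/1683 ≈ -186.37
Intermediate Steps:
A(E) = 6 + (-27 + E)/(3*(E + 1/(-8 + E))) (A(E) = 6 + ((E - 27)/(E + 1/(-8 + E)))/3 = 6 + ((-27 + E)/(E + 1/(-8 + E)))/3 = 6 + (-27 + E)/(3*(E + 1/(-8 + E))))
-31*A(15 + Y) = -31*(234 - 179*(15 + 13) + 19*(15 + 13)**2)/(3*(1 + (15 + 13)**2 - 8*(15 + 13))) = -31*(234 - 179*28 + 19*28**2)/(3*(1 + 28**2 - 8*28)) = -31*(234 - 5012 + 19*784)/(3*(1 + 784 - 224)) = -31*(234 - 5012 + 14896)/(3*561) = -31*10118/(3*561) = -31*10118/1683 = -313658/1683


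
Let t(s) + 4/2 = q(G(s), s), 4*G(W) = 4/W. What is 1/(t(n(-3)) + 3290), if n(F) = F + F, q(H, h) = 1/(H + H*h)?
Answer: 5/16446 ≈ 0.00030403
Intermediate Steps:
G(W) = 1/W (G(W) = (4/W)/4 = 1/W)
n(F) = 2*F
t(s) = -2 + s/(1 + s) (t(s) = -2 + 1/((1/s)*(1 + s)) = -2 + s/(1 + s))
1/(t(n(-3)) + 3290) = 1/((-2 - 2*(-3))/(1 + 2*(-3)) + 3290) = 1/((-2 - 1*(-6))/(1 - 6) + 3290) = 1/((-2 + 6)/(-5) + 3290) = 1/(-⅕*4 + 3290) = 1/(-⅘ + 3290) = 1/(16446/5) = 5/16446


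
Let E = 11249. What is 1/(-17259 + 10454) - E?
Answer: -76549446/6805 ≈ -11249.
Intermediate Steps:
1/(-17259 + 10454) - E = 1/(-17259 + 10454) - 1*11249 = 1/(-6805) - 11249 = -1/6805 - 11249 = -76549446/6805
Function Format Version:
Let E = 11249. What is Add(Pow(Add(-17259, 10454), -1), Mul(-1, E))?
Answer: Rational(-76549446, 6805) ≈ -11249.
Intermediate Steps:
Add(Pow(Add(-17259, 10454), -1), Mul(-1, E)) = Add(Pow(Add(-17259, 10454), -1), Mul(-1, 11249)) = Add(Pow(-6805, -1), -11249) = Add(Rational(-1, 6805), -11249) = Rational(-76549446, 6805)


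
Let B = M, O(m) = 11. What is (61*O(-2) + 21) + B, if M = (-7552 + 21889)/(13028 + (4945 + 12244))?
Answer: 20924501/30217 ≈ 692.47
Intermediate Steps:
M = 14337/30217 (M = 14337/(13028 + 17189) = 14337/30217 ≈ 0.47447)
B = 14337/30217 ≈ 0.47447
(61*O(-2) + 21) + B = (61*11 + 21) + 14337/30217 = (671 + 21) + 14337/30217 = 692 + 14337/30217 = 20924501/30217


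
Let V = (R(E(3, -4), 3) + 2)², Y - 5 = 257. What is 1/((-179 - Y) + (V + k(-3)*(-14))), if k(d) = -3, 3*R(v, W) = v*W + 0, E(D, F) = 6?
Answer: -1/335 ≈ -0.0029851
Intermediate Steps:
R(v, W) = W*v/3 (R(v, W) = (v*W + 0)/3 = (W*v + 0)/3 = (W*v)/3 = W*v/3)
Y = 262 (Y = 5 + 257 = 262)
V = 64 (V = ((⅓)*3*6 + 2)² = (6 + 2)² = 8² = 64)
1/((-179 - Y) + (V + k(-3)*(-14))) = 1/((-179 - 1*262) + (64 - 3*(-14))) = 1/((-179 - 262) + (64 + 42)) = 1/(-441 + 106) = 1/(-335) = -1/335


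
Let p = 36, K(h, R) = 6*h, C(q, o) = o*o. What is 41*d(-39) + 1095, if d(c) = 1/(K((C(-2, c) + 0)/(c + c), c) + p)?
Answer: 88654/81 ≈ 1094.5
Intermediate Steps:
C(q, o) = o²
d(c) = 1/(36 + 3*c) (d(c) = 1/(6*((c² + 0)/(c + c)) + 36) = 1/(6*(c²/((2*c))) + 36) = 1/(6*(c²*(1/(2*c))) + 36) = 1/(6*(c/2) + 36) = 1/(3*c + 36) = 1/(36 + 3*c))
41*d(-39) + 1095 = 41*(1/(3*(12 - 39))) + 1095 = 41*((⅓)/(-27)) + 1095 = 41*((⅓)*(-1/27)) + 1095 = 41*(-1/81) + 1095 = -41/81 + 1095 = 88654/81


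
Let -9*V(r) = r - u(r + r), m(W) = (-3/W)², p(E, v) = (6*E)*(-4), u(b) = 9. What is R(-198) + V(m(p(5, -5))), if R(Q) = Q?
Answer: -2836801/14400 ≈ -197.00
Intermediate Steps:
p(E, v) = -24*E
m(W) = 9/W²
V(r) = 1 - r/9 (V(r) = -(r - 1*9)/9 = -(r - 9)/9 = -(-9 + r)/9 = 1 - r/9)
R(-198) + V(m(p(5, -5))) = -198 + (1 - 1/(-24*5)²) = -198 + (1 - 1/(-120)²) = -198 + (1 - 1/14400) = -198 + 14399/14400 = -2836801/14400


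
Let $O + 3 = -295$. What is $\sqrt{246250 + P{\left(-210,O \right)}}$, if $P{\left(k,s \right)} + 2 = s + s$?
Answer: $2 \sqrt{61413} \approx 495.63$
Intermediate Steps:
$O = -298$ ($O = -3 - 295 = -298$)
$P{\left(k,s \right)} = -2 + 2 s$ ($P{\left(k,s \right)} = -2 + \left(s + s\right) = -2 + 2 s$)
$\sqrt{246250 + P{\left(-210,O \right)}} = \sqrt{246250 + \left(-2 + 2 \left(-298\right)\right)} = \sqrt{246250 - 598} = \sqrt{245652} = 2 \sqrt{61413}$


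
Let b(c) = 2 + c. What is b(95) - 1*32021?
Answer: -31924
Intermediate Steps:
b(95) - 1*32021 = (2 + 95) - 1*32021 = 97 - 32021 = -31924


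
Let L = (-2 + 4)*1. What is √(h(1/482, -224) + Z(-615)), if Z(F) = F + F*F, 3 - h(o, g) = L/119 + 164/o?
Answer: √4227978727/119 ≈ 546.41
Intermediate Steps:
L = 2 (L = 2*1 = 2)
h(o, g) = 355/119 - 164/o (h(o, g) = 3 - (2/119 + 164/o) = 3 + (-2/119 - 164/o) = 355/119 - 164/o)
Z(F) = F + F²
√(h(1/482, -224) + Z(-615)) = √((355/119 - 164/(1/482)) - 615*(1 - 615)) = √((355/119 - 164/1/482) - 615*(-614)) = √((355/119 - 164*482) + 377610) = √((355/119 - 79048) + 377610) = √(-9406357/119 + 377610) = √(35529233/119) = √4227978727/119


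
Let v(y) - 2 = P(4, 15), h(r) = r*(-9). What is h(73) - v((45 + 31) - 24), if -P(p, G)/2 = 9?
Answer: -641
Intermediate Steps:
P(p, G) = -18 (P(p, G) = -2*9 = -18)
h(r) = -9*r
v(y) = -16 (v(y) = 2 - 18 = -16)
h(73) - v((45 + 31) - 24) = -9*73 - 1*(-16) = -657 + 16 = -641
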